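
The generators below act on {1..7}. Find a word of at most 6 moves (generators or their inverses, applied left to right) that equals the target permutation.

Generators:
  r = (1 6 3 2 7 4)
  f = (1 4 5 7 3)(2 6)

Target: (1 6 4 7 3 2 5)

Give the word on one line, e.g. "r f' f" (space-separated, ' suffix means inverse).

  after f': (1 3 7 5 4)(2 6)
  after r': (1 6 3 2)(5 7)
  after f: (1 2 4 5 3 6)
  after f: (1 6 4 7 3 2 5)

f' r' f f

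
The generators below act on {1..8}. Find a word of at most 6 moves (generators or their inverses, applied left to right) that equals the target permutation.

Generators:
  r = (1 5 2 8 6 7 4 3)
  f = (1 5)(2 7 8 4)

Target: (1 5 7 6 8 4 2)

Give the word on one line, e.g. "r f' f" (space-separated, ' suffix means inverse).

r f' f' r' f

  after r: (1 5 2 8 6 7 4 3)
  after f': (2 7 8 6)(3 5 4)
  after f': (1 5 8 6 4 3)
  after r': (2 5)(6 7)
  after f: (1 5 7 6 8 4 2)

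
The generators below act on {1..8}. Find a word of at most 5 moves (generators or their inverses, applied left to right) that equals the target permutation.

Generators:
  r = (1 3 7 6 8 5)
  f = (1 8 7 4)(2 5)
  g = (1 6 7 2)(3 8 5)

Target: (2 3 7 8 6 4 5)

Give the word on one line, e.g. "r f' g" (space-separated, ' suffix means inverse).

  after f: (1 8 7 4)(2 5)
  after f: (1 7)(4 8)
  after g': (1 6)(2 7)(3 5 8 4)
  after f': (1 6 4 3 2 8 7 5)
  after g': (2 3 7 8 6 4 5)

f f g' f' g'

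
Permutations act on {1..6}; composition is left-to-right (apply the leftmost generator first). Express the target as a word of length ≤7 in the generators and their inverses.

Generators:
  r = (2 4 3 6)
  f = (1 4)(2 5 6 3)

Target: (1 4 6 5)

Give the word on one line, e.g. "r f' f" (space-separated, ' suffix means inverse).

r' f' r f r

  after r': (2 6 3 4)
  after f': (1 4 3)(2 5)
  after r: (1 3)(2 5 4 6)
  after f: (1 2 6 5)(3 4)
  after r: (1 4 6 5)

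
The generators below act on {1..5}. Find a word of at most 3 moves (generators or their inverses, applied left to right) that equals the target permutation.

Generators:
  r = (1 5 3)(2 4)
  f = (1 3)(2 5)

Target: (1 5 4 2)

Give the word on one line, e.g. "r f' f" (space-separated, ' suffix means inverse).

  after f': (1 3)(2 5)
  after r': (1 5 4 2)

f' r'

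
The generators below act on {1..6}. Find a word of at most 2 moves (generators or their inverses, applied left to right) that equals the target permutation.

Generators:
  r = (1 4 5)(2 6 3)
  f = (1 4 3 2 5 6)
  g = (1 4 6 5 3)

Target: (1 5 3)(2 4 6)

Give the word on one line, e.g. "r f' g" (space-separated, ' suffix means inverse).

f' f'

  after f': (1 6 5 2 3 4)
  after f': (1 5 3)(2 4 6)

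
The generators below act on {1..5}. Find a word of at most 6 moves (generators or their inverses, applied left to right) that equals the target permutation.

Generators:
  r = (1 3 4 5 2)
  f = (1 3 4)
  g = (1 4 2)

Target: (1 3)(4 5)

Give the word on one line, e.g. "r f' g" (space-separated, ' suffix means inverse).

r' f' f' r f

  after r': (1 2 5 4 3)
  after f': (1 2 5 3 4)
  after f': (1 2 5)
  after r: (3 4 5)
  after f: (1 3)(4 5)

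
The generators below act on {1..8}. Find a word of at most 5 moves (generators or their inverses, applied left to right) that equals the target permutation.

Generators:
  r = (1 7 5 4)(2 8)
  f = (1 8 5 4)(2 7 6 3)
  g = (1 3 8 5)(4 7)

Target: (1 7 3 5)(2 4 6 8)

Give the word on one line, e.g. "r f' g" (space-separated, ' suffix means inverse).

g' f g

  after g': (1 5 8 3)(4 7)
  after f: (1 4 6 3 8 2 7)
  after g: (1 7 3 5)(2 4 6 8)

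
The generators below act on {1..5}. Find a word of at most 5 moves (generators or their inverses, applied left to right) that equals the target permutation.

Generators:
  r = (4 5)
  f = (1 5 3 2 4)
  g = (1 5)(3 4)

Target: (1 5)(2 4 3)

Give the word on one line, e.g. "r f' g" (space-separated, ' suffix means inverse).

g' f' r' g'

  after g': (1 5)(3 4)
  after f': (2 3)(4 5)
  after r': (2 3)
  after g': (1 5)(2 4 3)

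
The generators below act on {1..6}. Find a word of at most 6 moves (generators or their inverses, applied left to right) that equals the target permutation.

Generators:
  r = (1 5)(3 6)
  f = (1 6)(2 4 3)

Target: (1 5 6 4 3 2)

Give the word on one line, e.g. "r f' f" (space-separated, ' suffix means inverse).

f f r f'

  after f: (1 6)(2 4 3)
  after f: (2 3 4)
  after r: (1 5)(2 6 3 4)
  after f': (1 5 6 4 3 2)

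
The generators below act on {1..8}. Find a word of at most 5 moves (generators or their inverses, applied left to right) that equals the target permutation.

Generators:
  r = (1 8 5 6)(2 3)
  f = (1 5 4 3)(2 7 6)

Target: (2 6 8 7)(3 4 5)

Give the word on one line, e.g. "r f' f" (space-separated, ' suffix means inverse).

  after r: (1 8 5 6)(2 3)
  after r: (1 5)(6 8)
  after f': (2 6 8 7)(3 4 5)

r r f'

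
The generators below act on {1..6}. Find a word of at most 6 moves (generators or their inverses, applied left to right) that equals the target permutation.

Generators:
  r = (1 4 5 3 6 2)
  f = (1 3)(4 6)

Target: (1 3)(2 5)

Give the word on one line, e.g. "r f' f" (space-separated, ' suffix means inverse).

f' r f r' f'

  after f': (1 3)(4 6)
  after r: (1 6 5 3 4 2)
  after f: (1 4 2 3 6 5)
  after r': (2 5)(4 6)
  after f': (1 3)(2 5)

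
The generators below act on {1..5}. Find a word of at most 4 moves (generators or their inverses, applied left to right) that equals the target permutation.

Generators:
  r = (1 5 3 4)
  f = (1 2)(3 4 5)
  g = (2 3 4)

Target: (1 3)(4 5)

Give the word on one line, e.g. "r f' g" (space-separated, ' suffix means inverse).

  after r': (1 4 3 5)
  after r': (1 3)(4 5)

r' r'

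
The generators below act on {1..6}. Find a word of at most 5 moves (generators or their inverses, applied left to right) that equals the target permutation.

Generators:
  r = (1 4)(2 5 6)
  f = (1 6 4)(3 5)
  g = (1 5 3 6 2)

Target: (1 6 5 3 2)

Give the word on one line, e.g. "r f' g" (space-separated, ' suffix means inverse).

g r' r'

  after g: (1 5 3 6 2)
  after r': (1 2 4)(3 5)
  after r': (1 6 5 3 2)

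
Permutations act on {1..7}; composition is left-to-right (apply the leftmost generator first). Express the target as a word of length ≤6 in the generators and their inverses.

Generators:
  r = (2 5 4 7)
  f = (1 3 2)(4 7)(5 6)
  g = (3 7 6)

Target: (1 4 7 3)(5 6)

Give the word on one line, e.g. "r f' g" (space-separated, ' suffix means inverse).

  after g': (3 6 7)
  after f': (1 2 3 5 6 4 7)
  after f': (1 3 6 7 2)
  after g: (1 7 2)
  after f': (1 4 7 3)(5 6)

g' f' f' g f'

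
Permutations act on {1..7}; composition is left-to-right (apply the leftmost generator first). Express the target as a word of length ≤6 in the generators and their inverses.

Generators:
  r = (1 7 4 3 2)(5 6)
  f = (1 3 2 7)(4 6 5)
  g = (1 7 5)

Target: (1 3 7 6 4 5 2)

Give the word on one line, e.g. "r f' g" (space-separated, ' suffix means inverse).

  after g': (1 5 7)
  after g': (1 7 5)
  after f: (2 7 4 6 5 3)
  after f: (1 3 7 6 4 5 2)

g' g' f f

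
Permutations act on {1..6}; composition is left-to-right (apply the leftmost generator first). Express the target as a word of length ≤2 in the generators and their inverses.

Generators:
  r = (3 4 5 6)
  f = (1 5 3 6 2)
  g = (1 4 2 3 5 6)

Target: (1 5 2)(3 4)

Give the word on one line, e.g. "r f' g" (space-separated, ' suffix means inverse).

  after r: (3 4 5 6)
  after f: (1 5 2)(3 4)

r f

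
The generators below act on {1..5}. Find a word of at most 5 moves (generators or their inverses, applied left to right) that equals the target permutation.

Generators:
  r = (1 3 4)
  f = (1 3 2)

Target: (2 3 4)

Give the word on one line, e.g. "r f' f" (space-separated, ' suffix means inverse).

r r f r

  after r: (1 3 4)
  after r: (1 4 3)
  after f: (1 4 2)
  after r: (2 3 4)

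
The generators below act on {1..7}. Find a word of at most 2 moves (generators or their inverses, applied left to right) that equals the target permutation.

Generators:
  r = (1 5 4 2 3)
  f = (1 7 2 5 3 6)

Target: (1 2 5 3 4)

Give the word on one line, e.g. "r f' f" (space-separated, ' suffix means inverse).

r' r'

  after r': (1 3 2 4 5)
  after r': (1 2 5 3 4)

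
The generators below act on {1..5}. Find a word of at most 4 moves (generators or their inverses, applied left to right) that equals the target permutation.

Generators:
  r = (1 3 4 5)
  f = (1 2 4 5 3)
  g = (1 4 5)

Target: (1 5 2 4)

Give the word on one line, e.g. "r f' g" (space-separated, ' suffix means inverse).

  after r': (1 5 4 3)
  after f': (1 4 5 2)
  after g: (1 5 2 4)

r' f' g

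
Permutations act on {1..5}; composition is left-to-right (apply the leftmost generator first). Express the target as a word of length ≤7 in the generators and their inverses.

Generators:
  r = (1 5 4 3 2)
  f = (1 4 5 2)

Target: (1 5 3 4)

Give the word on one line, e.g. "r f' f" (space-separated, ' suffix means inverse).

  after r': (1 2 3 4 5)
  after r': (1 3 5 2 4)
  after f: (1 3 2 5)
  after r': (1 4 5 2)
  after r': (1 5 3 4)

r' r' f r' r'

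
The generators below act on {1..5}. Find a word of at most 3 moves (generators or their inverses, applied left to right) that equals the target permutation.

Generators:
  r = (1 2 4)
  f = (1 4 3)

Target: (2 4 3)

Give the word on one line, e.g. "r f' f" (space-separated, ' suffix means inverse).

f r

  after f: (1 4 3)
  after r: (2 4 3)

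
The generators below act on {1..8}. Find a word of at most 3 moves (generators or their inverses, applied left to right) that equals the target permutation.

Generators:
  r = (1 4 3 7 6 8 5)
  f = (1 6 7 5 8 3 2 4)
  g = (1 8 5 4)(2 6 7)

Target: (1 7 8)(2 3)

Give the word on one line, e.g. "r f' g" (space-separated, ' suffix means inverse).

  after r': (1 5 8 6 7 3 4)
  after f': (1 7 8)(2 3)

r' f'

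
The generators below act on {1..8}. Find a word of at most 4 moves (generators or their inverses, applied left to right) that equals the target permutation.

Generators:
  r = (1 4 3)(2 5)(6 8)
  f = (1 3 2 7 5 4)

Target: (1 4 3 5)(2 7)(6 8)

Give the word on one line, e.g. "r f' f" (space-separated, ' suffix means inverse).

f r'

  after f: (1 3 2 7 5 4)
  after r': (1 4 3 5)(2 7)(6 8)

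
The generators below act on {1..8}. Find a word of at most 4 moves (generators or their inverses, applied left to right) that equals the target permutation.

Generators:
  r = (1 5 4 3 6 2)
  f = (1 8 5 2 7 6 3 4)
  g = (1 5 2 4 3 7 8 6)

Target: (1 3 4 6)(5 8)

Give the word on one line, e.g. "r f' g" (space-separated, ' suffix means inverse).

r g' f' f'

  after r: (1 5 4 3 6 2)
  after g': (2 6 5)(3 8 7)
  after f': (1 4 3)(2 7 6 8)
  after f': (1 3 4 6)(5 8)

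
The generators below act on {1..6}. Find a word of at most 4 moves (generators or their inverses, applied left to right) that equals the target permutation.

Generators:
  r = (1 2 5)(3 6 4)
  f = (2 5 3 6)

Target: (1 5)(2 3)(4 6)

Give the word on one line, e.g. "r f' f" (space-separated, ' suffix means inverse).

r f

  after r: (1 2 5)(3 6 4)
  after f: (1 5)(2 3)(4 6)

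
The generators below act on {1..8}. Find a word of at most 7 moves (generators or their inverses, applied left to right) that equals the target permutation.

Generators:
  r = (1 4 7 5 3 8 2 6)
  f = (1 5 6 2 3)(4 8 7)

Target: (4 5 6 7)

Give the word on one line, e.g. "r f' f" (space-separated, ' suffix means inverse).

r f r' r' f'

  after r: (1 4 7 5 3 8 2 6)
  after f: (1 8 3 7 6 5)
  after r': (1 3 4)(2 8 5 6 7)
  after r': (1 5 2 3)(4 6)(7 8)
  after f': (4 5 6 7)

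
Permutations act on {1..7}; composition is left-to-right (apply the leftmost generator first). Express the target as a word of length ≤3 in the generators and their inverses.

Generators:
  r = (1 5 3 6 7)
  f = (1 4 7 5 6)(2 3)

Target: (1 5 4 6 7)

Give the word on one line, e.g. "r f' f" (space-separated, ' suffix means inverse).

f' f'

  after f': (1 6 5 7 4)(2 3)
  after f': (1 5 4 6 7)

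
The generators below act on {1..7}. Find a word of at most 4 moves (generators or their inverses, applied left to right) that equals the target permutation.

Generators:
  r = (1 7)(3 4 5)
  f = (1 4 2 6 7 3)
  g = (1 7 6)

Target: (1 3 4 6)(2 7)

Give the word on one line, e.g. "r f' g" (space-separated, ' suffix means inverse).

  after g': (1 6 7)
  after f: (1 7 4 2 6 3)
  after f: (1 3 4 6)(2 7)

g' f f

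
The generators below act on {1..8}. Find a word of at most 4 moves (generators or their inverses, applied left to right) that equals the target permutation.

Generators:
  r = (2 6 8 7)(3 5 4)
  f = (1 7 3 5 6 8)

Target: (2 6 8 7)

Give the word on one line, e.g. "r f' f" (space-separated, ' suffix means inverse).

r' r' r'

  after r': (2 7 8 6)(3 4 5)
  after r': (2 8)(3 5 4)(6 7)
  after r': (2 6 8 7)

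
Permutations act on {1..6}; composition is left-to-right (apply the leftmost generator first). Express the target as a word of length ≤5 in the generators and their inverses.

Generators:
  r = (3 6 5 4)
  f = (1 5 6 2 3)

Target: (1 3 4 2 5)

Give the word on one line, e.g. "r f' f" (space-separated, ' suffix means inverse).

r' r' f r' r'

  after r': (3 4 5 6)
  after r': (3 5)(4 6)
  after f: (1 5)(2 3 6 4)
  after r': (1 6 5)(2 4)
  after r': (1 3 4 2 5)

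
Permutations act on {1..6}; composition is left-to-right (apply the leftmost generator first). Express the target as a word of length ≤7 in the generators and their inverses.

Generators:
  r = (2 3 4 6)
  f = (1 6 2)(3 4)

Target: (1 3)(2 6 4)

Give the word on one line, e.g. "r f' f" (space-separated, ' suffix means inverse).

  after r: (2 3 4 6)
  after f': (1 2 4)
  after r': (1 6 4)(2 3)
  after r': (1 4)(3 6)
  after f': (1 3)(2 6 4)

r f' r' r' f'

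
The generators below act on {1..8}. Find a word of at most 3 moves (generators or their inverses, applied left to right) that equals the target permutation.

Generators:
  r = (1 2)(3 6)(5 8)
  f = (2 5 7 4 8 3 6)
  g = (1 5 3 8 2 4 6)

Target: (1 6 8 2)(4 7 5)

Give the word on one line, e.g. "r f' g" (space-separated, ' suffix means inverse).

  after r: (1 2)(3 6)(5 8)
  after f': (1 6 8 2)(4 7 5)

r f'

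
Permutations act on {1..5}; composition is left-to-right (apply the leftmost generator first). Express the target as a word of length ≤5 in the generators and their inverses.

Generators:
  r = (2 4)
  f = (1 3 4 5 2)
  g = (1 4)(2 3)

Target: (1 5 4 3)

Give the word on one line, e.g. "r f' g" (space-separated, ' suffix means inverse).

  after g': (1 4)(2 3)
  after f: (1 5 2 4 3)
  after r: (1 5 4 3)

g' f r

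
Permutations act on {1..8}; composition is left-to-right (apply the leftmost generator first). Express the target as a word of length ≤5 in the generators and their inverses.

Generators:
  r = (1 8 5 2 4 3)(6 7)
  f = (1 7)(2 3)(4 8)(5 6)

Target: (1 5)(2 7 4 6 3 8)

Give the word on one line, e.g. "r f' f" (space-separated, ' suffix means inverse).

  after f: (1 7)(2 3)(4 8)(5 6)
  after r: (1 6 2)(3 4 5 7 8)
  after f': (1 5)(2 7 4 6 3 8)

f r f'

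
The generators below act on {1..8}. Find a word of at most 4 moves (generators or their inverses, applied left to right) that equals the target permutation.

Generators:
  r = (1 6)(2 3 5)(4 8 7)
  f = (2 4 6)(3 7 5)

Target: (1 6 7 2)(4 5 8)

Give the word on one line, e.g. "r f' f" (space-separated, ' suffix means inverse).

f' r'

  after f': (2 6 4)(3 5 7)
  after r': (1 6 7 2)(4 5 8)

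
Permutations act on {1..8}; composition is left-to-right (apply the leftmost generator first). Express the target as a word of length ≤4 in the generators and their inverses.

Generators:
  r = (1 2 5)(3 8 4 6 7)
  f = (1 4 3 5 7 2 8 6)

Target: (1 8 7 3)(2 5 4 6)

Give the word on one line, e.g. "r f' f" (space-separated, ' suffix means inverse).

f' f'

  after f': (1 6 8 2 7 5 3 4)
  after f': (1 8 7 3)(2 5 4 6)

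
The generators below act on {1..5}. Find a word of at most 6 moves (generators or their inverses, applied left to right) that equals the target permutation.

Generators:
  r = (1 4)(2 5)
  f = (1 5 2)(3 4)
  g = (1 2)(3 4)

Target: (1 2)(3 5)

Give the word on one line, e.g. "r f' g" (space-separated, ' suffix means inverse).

f' r f g' g'

  after f': (1 2 5)(3 4)
  after r: (1 5 4 3)
  after f: (1 2)(3 5)
  after g': (3 5 4)
  after g': (1 2)(3 5)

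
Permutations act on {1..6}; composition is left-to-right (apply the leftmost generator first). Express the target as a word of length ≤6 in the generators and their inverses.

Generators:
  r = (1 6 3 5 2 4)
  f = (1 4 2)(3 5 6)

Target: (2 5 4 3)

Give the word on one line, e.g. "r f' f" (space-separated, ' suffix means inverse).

  after r: (1 6 3 5 2 4)
  after r: (1 3 2)(4 6 5)
  after f': (1 6 3 4 5)
  after r': (2 5 4 3)

r r f' r'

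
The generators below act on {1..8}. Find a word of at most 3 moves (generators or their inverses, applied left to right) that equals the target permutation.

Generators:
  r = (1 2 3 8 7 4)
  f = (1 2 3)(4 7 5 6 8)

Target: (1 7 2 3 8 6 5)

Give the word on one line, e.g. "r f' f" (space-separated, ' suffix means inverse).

  after f': (1 3 2)(4 8 6 5 7)
  after r: (1 8 6 5 4 7)
  after r: (1 7 2 3 8 6 5)

f' r r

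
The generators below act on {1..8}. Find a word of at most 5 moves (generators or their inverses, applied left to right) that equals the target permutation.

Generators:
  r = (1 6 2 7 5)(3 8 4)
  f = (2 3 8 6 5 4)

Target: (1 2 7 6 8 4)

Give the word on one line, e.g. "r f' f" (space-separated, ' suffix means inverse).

r' f r' f' f'

  after r': (1 5 7 2 6)(3 4 8)
  after f: (1 4 6)(2 5 7 3)
  after r': (1 8 3 6 5 2 7 4)
  after f': (1 3 8 2 7 5 4)
  after f': (1 2 7 6 8 4)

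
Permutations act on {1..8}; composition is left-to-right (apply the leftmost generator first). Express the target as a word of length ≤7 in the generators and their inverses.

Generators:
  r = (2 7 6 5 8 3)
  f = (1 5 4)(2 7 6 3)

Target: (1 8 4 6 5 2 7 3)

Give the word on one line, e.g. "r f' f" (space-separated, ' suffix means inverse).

r' f' r' f' r

  after r': (2 3 8 5 6 7)
  after f': (1 4 5 7 3 8)(2 6)
  after r': (1 4 6 3 5 2 7 8)
  after f': (1 5 3)(4 7 8)
  after r: (1 8 4 6 5 2 7 3)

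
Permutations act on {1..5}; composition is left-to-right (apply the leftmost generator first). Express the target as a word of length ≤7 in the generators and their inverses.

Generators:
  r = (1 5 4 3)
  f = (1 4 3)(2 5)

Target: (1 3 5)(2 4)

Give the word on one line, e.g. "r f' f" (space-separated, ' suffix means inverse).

  after r': (1 3 4 5)
  after f': (1 4 2 5 3)
  after r': (1 5 4 2)
  after r': (2 3 4)
  after r': (1 3 5)(2 4)

r' f' r' r' r'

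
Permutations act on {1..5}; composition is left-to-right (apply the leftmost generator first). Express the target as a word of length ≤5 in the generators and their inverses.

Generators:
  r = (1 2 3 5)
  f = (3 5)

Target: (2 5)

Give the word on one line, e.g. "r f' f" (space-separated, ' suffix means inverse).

  after f: (3 5)
  after r: (1 2 3)
  after f': (1 2 5 3)
  after r': (2 3 5)
  after f': (2 5)

f r f' r' f'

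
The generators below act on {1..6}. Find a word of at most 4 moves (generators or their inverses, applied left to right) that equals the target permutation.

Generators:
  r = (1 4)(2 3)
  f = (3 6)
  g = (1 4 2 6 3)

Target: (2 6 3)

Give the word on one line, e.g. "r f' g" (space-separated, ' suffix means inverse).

  after f: (3 6)
  after g: (1 4 2 6)
  after f: (1 4 2 3 6)
  after g': (2 6 3)

f g f g'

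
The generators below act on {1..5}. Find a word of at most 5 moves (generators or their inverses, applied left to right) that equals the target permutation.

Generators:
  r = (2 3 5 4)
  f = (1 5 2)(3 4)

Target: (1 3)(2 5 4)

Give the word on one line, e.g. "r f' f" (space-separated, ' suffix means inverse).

  after f: (1 5 2)(3 4)
  after r: (1 4 5 3 2)
  after f: (1 3)(2 5 4)

f r f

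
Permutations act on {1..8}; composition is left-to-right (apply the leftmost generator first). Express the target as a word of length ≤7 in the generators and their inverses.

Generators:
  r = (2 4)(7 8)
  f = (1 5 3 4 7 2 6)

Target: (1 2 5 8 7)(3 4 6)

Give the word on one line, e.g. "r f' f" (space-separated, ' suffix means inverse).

f' f' f' f' r

  after f': (1 6 2 7 4 3 5)
  after f': (1 2 4 5 6 7 3)
  after f': (1 7 5 2 3 6 4)
  after f': (1 4 6 3 2 5 7)
  after r: (1 2 5 8 7)(3 4 6)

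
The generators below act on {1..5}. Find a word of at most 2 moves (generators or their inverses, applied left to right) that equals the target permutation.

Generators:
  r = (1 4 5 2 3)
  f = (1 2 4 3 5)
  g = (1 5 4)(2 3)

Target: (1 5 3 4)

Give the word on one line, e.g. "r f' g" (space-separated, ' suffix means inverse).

r g'

  after r: (1 4 5 2 3)
  after g': (1 5 3 4)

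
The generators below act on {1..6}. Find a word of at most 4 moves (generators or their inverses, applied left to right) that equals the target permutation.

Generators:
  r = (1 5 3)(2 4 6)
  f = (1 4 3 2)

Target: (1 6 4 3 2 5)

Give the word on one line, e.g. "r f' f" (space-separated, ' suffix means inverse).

  after f': (1 2 3 4)
  after r': (1 6 4 3 2 5)

f' r'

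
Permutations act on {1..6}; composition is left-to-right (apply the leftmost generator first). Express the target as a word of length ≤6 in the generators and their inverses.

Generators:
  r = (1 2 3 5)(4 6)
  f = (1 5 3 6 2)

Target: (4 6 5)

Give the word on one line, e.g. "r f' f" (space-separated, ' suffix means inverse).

r r f' r

  after r: (1 2 3 5)(4 6)
  after r: (1 3)(2 5)
  after f': (1 5 6 3 2)
  after r: (4 6 5)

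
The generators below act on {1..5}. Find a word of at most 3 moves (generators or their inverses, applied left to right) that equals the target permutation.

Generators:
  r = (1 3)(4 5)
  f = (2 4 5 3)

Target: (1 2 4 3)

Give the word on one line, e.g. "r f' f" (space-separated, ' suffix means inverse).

  after r': (1 3)(4 5)
  after f: (1 2 4 3)

r' f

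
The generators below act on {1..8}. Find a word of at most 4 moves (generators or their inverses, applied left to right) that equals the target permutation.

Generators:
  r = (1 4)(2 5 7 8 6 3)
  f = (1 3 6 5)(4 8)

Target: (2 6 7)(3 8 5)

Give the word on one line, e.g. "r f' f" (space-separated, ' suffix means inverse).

r' r'

  after r': (1 4)(2 3 6 8 7 5)
  after r': (2 6 7)(3 8 5)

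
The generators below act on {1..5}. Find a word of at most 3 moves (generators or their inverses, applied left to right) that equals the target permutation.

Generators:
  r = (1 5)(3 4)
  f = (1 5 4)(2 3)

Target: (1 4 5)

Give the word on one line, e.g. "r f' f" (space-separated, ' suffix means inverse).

f f

  after f: (1 5 4)(2 3)
  after f: (1 4 5)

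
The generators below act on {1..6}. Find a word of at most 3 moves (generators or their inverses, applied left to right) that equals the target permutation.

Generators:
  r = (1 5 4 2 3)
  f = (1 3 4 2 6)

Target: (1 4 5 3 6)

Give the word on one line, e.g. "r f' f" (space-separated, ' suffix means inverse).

  after r': (1 3 2 4 5)
  after f: (1 4 5 3 6)

r' f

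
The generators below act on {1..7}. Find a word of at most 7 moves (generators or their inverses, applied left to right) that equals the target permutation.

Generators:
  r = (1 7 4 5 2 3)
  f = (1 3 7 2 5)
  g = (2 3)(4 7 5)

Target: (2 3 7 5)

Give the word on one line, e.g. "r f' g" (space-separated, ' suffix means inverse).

  after f: (1 3 7 2 5)
  after f: (1 7 5 3 2)
  after r': (2 3 5)(4 7)
  after g: (3 4 5)
  after g: (2 3 7 5)

f f r' g g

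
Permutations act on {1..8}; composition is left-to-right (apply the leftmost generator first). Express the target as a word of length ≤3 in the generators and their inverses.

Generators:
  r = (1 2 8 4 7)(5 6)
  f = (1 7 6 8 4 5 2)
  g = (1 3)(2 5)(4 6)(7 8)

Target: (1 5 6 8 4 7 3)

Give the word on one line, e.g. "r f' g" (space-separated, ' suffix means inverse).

  after f': (1 2 5 4 8 6 7)
  after g': (1 5 6 8 4 7 3)

f' g'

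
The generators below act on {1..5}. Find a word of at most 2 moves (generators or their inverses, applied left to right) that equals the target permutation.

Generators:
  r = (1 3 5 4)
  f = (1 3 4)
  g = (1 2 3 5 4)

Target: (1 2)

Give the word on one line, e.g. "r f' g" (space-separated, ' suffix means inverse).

  after r: (1 3 5 4)
  after g': (1 2)

r g'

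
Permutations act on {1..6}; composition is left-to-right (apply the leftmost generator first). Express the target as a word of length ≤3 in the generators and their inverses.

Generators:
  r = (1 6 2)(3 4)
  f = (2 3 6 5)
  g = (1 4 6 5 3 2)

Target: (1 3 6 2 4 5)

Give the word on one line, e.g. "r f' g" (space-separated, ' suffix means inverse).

  after g': (1 2 3 5 6 4)
  after r': (1 6 3 5)(2 4)
  after f': (1 3 6 2 4 5)

g' r' f'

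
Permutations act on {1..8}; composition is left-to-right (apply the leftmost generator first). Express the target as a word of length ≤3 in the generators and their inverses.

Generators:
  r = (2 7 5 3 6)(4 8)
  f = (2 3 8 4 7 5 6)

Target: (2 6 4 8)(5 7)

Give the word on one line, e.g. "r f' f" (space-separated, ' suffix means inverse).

r' f r'

  after r': (2 6 3 5 7)(4 8)
  after f: (3 6 8 7)
  after r': (2 6 4 8)(5 7)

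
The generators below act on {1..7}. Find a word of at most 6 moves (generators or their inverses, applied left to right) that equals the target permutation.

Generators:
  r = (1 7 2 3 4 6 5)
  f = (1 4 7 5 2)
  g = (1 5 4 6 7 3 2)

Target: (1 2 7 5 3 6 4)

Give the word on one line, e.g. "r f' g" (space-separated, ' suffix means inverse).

g' g' r' g f'

  after g': (1 2 3 7 6 4 5)
  after g': (1 3 6 5 2 7 4)
  after r': (1 2)(3 4 5 7)
  after g: (2 5 3 6 7)
  after f': (1 2 7 5 3 6 4)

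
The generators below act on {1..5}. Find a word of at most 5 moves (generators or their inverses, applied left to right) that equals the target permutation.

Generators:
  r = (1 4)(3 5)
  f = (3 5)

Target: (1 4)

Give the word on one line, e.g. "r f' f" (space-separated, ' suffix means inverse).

  after f': (3 5)
  after r': (1 4)
  after f: (1 4)(3 5)
  after f: (1 4)

f' r' f f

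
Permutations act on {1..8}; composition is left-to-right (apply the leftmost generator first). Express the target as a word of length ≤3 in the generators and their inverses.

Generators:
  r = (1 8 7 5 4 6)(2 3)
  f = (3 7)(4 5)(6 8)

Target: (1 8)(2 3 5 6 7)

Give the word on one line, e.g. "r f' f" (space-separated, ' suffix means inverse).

  after f: (3 7)(4 5)(6 8)
  after r: (1 8)(2 3 5 6 7)

f r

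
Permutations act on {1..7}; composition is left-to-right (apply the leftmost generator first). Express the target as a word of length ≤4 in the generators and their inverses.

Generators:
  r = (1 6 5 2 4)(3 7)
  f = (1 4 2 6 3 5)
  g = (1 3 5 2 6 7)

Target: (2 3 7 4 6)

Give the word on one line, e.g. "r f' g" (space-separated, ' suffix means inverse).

  after r: (1 6 5 2 4)(3 7)
  after f': (1 2)(3 7 6)(4 5)
  after f': (1 4 3 7 2 5)
  after f': (2 3 7 4 6)

r f' f' f'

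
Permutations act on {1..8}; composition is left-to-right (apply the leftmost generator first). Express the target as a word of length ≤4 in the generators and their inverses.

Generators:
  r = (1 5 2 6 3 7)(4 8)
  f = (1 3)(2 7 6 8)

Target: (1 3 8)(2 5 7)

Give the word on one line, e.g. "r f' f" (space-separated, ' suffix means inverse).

  after f: (1 3)(2 7 6 8)
  after r: (1 7 3 5 2)(4 8 6)
  after r: (2 5 6 8 3)
  after f': (1 3 8)(2 5 7)

f r r f'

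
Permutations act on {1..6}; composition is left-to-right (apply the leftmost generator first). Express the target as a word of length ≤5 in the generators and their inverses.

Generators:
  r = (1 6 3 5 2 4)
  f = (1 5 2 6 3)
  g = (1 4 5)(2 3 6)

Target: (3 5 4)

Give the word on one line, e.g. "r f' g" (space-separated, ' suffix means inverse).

g' f f f f

  after g': (1 5 4)(2 6 3)
  after f: (1 2 3 6)(4 5)
  after f: (1 6 5 4 2)
  after f: (1 3)(2 5 4 6)
  after f: (3 5 4)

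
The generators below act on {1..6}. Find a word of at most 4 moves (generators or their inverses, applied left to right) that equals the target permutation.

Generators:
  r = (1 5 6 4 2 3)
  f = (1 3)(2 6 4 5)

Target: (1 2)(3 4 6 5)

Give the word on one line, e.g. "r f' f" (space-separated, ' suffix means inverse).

  after f: (1 3)(2 6 4 5)
  after r: (2 4 6)(3 5)
  after f: (1 3 2 5)
  after r': (1 2)(3 4 6 5)

f r f r'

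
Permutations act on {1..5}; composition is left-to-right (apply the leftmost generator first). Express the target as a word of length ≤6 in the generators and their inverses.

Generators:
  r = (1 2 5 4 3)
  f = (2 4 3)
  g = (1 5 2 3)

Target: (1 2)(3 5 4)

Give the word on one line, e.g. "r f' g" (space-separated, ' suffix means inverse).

  after r': (1 3 4 5 2)
  after f: (1 2)(4 5)
  after f: (1 4 5 3 2)
  after r': (1 5 4 2 3)
  after g: (1 2)(3 5 4)

r' f f r' g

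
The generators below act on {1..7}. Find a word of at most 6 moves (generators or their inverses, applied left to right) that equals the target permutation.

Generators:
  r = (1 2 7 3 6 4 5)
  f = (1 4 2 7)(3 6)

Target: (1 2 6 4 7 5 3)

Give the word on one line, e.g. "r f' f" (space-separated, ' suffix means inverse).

r' f r' f' r

  after r': (1 5 4 6 3 7 2)
  after f: (1 5 2 4 3)
  after r': (1 4 7 2 6 3 5)
  after f': (2 3 5 7 4)
  after r: (1 2 6 4 7 5 3)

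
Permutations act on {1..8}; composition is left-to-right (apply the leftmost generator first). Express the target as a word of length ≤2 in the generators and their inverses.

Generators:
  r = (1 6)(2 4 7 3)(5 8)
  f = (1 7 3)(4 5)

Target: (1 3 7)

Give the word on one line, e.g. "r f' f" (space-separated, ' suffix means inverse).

f f

  after f: (1 7 3)(4 5)
  after f: (1 3 7)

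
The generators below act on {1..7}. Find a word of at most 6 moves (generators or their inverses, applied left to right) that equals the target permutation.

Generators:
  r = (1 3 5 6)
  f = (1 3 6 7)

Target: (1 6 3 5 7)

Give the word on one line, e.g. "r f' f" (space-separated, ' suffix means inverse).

  after f': (1 7 6 3)
  after r: (1 7)(5 6)
  after r: (1 7 3 5)
  after f': (1 6 3 5 7)

f' r r f'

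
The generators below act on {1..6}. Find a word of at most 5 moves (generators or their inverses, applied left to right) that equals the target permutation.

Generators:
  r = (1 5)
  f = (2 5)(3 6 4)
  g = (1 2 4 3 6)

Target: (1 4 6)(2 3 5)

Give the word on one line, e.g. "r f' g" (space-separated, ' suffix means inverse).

  after g: (1 2 4 3 6)
  after r': (1 2 4 3 6 5)
  after g: (1 4 6 5 2 3)
  after r: (1 4 6)(2 3 5)

g r' g r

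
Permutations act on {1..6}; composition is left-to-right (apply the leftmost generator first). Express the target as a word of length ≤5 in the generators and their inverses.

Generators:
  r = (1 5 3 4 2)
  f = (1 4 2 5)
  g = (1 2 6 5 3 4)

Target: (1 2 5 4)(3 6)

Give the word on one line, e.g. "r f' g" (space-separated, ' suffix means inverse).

  after r: (1 5 3 4 2)
  after g': (1 6 2 4)
  after r': (1 6 4 2 3 5)
  after g': (1 2 5 4)(3 6)

r g' r' g'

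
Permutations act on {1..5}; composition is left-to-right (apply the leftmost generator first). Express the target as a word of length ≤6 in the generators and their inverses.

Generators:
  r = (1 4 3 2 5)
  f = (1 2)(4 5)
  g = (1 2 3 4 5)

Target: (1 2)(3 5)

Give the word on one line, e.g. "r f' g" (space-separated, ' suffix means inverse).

  after f: (1 2)(4 5)
  after g: (1 3 4)
  after g: (1 4 2 3 5)
  after r: (1 3)(4 5)
  after g': (1 2)(3 5)

f g g r g'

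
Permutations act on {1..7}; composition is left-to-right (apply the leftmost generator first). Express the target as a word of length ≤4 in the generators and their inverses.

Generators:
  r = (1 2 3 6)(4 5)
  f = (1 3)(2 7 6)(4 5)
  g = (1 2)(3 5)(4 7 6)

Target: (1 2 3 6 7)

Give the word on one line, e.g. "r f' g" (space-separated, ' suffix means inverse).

  after f': (1 3)(2 6 7)(4 5)
  after r': (1 2 3 6 7)

f' r'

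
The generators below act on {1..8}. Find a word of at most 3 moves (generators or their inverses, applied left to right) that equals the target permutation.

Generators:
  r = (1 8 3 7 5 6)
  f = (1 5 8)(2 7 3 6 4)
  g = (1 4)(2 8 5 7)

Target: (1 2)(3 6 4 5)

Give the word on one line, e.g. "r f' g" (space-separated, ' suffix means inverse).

g f

  after g: (1 4)(2 8 5 7)
  after f: (1 2)(3 6 4 5)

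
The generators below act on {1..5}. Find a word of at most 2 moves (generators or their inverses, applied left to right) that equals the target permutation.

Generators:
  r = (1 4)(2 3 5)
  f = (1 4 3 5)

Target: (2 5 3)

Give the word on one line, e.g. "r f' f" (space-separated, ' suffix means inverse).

r r

  after r: (1 4)(2 3 5)
  after r: (2 5 3)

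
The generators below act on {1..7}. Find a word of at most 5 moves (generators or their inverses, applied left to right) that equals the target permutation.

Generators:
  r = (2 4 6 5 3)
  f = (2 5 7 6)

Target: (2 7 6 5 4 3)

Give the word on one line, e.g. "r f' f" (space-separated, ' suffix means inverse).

  after r': (2 3 5 6 4)
  after r': (2 5 4 3 6)
  after f: (2 7 6 5 4 3)

r' r' f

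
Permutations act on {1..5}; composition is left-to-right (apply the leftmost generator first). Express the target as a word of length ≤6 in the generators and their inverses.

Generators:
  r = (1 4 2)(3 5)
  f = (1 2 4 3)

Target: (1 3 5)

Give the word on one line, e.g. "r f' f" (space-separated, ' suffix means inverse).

  after f': (1 3 4 2)
  after r': (1 5 3)
  after f': (1 5 4 2)
  after r': (1 3 5)

f' r' f' r'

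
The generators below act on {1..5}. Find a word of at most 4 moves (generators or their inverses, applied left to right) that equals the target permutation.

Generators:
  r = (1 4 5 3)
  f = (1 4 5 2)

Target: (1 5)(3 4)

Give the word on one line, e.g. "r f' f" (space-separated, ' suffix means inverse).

  after r': (1 3 5 4)
  after r': (1 5)(3 4)

r' r'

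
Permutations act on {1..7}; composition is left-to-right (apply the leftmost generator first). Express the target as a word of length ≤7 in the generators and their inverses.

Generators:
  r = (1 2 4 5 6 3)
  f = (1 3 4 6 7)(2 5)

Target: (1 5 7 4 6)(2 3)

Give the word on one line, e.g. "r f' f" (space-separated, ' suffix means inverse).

  after f': (1 7 6 4 3)(2 5)
  after f': (1 6 3 7 4)
  after r: (1 3 7 5 6)(2 4)
  after f: (1 4 5 7 2 6 3)
  after r: (1 5 7 4 6)(2 3)

f' f' r f r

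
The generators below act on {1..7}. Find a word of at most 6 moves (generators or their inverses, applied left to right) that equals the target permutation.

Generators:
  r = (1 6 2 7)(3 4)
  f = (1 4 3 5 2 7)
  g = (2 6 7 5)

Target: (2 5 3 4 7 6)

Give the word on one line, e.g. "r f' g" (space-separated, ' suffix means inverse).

  after f': (1 7 2 5 3 4)
  after f': (1 2 3)(4 7 5)
  after g: (1 6 7 2 3)(4 5)
  after g: (1 7 6 5 4 2 3)
  after f: (2 5 3 4 7 6)

f' f' g g f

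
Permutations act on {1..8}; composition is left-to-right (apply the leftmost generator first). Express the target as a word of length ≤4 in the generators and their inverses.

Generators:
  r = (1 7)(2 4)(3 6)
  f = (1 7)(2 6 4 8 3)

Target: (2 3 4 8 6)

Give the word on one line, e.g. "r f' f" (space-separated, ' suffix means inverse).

  after f: (1 7)(2 6 4 8 3)
  after r': (2 3 4 8 6)

f r'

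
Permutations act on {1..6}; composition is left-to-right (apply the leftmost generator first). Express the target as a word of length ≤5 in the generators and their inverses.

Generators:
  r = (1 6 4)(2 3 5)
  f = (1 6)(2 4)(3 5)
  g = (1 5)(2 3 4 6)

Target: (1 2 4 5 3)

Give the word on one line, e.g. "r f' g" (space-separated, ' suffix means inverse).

r f f g

  after r: (1 6 4)(2 3 5)
  after f: (2 5 4 6)
  after f: (1 6 4)(2 3 5)
  after g: (1 2 4 5 3)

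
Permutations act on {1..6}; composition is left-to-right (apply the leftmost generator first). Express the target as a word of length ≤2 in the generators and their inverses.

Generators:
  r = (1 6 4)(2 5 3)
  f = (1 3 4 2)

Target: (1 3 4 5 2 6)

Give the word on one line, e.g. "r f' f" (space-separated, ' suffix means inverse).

f' r'

  after f': (1 2 4 3)
  after r': (1 3 4 5 2 6)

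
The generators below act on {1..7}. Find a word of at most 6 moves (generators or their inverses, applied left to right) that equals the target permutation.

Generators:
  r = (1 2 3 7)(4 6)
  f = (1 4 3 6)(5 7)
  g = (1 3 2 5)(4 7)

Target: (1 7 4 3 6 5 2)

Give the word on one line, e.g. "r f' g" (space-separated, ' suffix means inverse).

f' g' r' f' r'

  after f': (1 6 3 4)(5 7)
  after g': (1 6)(2 3 7)(4 5)
  after r': (1 4 5 6 7)
  after f': (3 4 7 6 5)
  after r': (1 7 4 3 6 5 2)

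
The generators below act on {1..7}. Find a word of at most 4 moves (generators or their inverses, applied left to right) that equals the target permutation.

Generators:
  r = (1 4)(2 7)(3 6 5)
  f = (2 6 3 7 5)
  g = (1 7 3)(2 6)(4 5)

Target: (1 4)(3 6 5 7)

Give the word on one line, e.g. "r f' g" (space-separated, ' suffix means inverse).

  after f: (2 6 3 7 5)
  after f: (2 3 5 6 7)
  after r: (1 4)(2 6)
  after f': (1 4)(3 6 5 7)

f f r f'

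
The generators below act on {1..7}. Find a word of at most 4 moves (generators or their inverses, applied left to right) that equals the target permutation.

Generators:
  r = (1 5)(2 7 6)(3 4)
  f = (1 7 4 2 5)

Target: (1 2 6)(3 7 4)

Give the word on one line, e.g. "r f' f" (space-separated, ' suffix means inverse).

  after r': (1 5)(2 6 7)(3 4)
  after f': (1 2 6)(3 7 4)

r' f'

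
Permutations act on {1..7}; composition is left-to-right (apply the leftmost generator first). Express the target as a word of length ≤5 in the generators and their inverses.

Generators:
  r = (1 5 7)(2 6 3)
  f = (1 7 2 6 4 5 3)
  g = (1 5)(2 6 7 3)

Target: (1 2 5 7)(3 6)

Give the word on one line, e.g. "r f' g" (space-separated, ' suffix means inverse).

  after f: (1 7 2 6 4 5 3)
  after f: (1 2 4 3 7 6 5)
  after g: (1 6)(2 4)
  after g: (1 7 3 2 4 6 5)
  after f: (1 2 5 7)(3 6)

f f g g f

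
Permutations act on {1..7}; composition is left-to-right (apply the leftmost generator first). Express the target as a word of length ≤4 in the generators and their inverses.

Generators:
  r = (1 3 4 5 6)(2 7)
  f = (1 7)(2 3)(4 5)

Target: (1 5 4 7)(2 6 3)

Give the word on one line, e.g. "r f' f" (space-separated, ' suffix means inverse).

r' f r'

  after r': (1 6 5 4 3)(2 7)
  after f: (1 6 4 2)(3 7)
  after r': (1 5 4 7)(2 6 3)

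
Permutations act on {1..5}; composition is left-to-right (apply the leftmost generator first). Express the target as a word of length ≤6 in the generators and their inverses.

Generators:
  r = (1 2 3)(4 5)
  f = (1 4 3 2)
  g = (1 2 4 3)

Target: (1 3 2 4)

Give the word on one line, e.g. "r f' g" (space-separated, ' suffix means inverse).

  after f: (1 4 3 2)
  after f: (1 3)(2 4)
  after g: (2 3)
  after f: (1 4 3)
  after g: (1 3 2 4)

f f g f g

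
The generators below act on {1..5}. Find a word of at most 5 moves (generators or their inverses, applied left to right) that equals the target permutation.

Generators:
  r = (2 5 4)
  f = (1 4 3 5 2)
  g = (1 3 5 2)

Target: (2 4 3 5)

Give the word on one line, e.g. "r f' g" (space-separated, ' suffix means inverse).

  after g': (1 2 5 3)
  after r': (1 4 5 3)
  after f': (2 5 4 3)
  after r: (2 4 3 5)

g' r' f' r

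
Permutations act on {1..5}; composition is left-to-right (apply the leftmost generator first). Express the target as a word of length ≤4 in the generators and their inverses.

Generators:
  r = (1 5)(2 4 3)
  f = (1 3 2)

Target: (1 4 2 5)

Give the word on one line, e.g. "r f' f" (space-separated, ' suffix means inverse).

f' f' r'

  after f': (1 2 3)
  after f': (1 3 2)
  after r': (1 4 2 5)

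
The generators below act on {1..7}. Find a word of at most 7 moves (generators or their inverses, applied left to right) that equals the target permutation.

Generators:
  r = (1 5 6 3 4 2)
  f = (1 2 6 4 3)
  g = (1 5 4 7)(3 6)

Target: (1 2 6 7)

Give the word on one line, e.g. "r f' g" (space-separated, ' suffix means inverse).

  after r: (1 5 6 3 4 2)
  after g: (1 4 2 5 3 7)
  after f: (1 3 7 2 5)(4 6)
  after g: (1 6 7 2 4 3)
  after f': (1 2 6 7)

r g f g f'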